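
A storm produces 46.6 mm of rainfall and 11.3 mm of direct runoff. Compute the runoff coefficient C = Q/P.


The runoff coefficient C = runoff depth / rainfall depth.
C = 11.3 / 46.6
  = 0.2425.

0.2425


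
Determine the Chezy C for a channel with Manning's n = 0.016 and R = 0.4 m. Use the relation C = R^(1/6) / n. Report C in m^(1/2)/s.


The Chezy coefficient relates to Manning's n through C = R^(1/6) / n.
R^(1/6) = 0.4^(1/6) = 0.858374.
C = 0.858374 / 0.016 = 53.65 m^(1/2)/s.

53.65


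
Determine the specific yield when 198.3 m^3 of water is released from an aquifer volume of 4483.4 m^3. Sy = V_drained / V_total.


Specific yield Sy = Volume drained / Total volume.
Sy = 198.3 / 4483.4
   = 0.0442.

0.0442


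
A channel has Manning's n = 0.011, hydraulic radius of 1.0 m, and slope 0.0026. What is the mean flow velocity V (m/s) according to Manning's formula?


Manning's equation gives V = (1/n) * R^(2/3) * S^(1/2).
First, compute R^(2/3) = 1.0^(2/3) = 1.0.
Next, S^(1/2) = 0.0026^(1/2) = 0.05099.
Then 1/n = 1/0.011 = 90.91.
V = 90.91 * 1.0 * 0.05099 = 4.6355 m/s.

4.6355


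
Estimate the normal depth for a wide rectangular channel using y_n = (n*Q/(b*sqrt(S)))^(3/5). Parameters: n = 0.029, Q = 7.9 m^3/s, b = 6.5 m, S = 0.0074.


We use the wide-channel approximation y_n = (n*Q/(b*sqrt(S)))^(3/5).
sqrt(S) = sqrt(0.0074) = 0.086023.
Numerator: n*Q = 0.029 * 7.9 = 0.2291.
Denominator: b*sqrt(S) = 6.5 * 0.086023 = 0.559149.
arg = 0.4097.
y_n = 0.4097^(3/5) = 0.5855 m.

0.5855


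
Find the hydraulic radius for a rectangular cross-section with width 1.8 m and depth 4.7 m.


For a rectangular section:
Flow area A = b * y = 1.8 * 4.7 = 8.46 m^2.
Wetted perimeter P = b + 2y = 1.8 + 2*4.7 = 11.2 m.
Hydraulic radius R = A/P = 8.46 / 11.2 = 0.7554 m.

0.7554


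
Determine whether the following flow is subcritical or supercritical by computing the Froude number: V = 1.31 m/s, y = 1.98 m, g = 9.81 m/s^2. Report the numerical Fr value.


The Froude number is defined as Fr = V / sqrt(g*y).
g*y = 9.81 * 1.98 = 19.4238.
sqrt(g*y) = sqrt(19.4238) = 4.4072.
Fr = 1.31 / 4.4072 = 0.2972.
Since Fr < 1, the flow is subcritical.

0.2972


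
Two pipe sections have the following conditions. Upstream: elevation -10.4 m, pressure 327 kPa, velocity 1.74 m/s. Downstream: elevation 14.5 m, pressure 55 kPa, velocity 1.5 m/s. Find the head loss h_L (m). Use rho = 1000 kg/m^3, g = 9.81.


Total head at each section: H = z + p/(rho*g) + V^2/(2g).
H1 = -10.4 + 327*1000/(1000*9.81) + 1.74^2/(2*9.81)
   = -10.4 + 33.333 + 0.1543
   = 23.088 m.
H2 = 14.5 + 55*1000/(1000*9.81) + 1.5^2/(2*9.81)
   = 14.5 + 5.607 + 0.1147
   = 20.221 m.
h_L = H1 - H2 = 23.088 - 20.221 = 2.866 m.

2.866


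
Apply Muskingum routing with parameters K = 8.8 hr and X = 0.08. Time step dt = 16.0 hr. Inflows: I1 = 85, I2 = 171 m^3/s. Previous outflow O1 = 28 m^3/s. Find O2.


Muskingum coefficients:
denom = 2*K*(1-X) + dt = 2*8.8*(1-0.08) + 16.0 = 32.192.
C0 = (dt - 2*K*X)/denom = (16.0 - 2*8.8*0.08)/32.192 = 0.4533.
C1 = (dt + 2*K*X)/denom = (16.0 + 2*8.8*0.08)/32.192 = 0.5408.
C2 = (2*K*(1-X) - dt)/denom = 0.006.
O2 = C0*I2 + C1*I1 + C2*O1
   = 0.4533*171 + 0.5408*85 + 0.006*28
   = 123.64 m^3/s.

123.64


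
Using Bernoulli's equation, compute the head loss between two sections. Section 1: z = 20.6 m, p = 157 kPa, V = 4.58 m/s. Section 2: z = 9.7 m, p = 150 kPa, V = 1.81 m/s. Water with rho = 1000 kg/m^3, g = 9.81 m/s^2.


Total head at each section: H = z + p/(rho*g) + V^2/(2g).
H1 = 20.6 + 157*1000/(1000*9.81) + 4.58^2/(2*9.81)
   = 20.6 + 16.004 + 1.0691
   = 37.673 m.
H2 = 9.7 + 150*1000/(1000*9.81) + 1.81^2/(2*9.81)
   = 9.7 + 15.291 + 0.167
   = 25.157 m.
h_L = H1 - H2 = 37.673 - 25.157 = 12.516 m.

12.516


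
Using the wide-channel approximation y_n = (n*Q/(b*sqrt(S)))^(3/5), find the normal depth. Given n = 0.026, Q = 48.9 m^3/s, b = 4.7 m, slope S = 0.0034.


We use the wide-channel approximation y_n = (n*Q/(b*sqrt(S)))^(3/5).
sqrt(S) = sqrt(0.0034) = 0.05831.
Numerator: n*Q = 0.026 * 48.9 = 1.2714.
Denominator: b*sqrt(S) = 4.7 * 0.05831 = 0.274057.
arg = 4.6392.
y_n = 4.6392^(3/5) = 2.5111 m.

2.5111


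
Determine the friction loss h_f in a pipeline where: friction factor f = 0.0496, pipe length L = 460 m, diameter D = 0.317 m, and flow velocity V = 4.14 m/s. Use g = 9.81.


Darcy-Weisbach equation: h_f = f * (L/D) * V^2/(2g).
f * L/D = 0.0496 * 460/0.317 = 71.9748.
V^2/(2g) = 4.14^2 / (2*9.81) = 17.1396 / 19.62 = 0.8736 m.
h_f = 71.9748 * 0.8736 = 62.876 m.

62.876


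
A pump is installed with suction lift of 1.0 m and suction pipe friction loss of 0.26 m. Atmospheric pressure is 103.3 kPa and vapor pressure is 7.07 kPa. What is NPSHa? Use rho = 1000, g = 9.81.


NPSHa = p_atm/(rho*g) - z_s - hf_s - p_vap/(rho*g).
p_atm/(rho*g) = 103.3*1000 / (1000*9.81) = 10.53 m.
p_vap/(rho*g) = 7.07*1000 / (1000*9.81) = 0.721 m.
NPSHa = 10.53 - 1.0 - 0.26 - 0.721
      = 8.55 m.

8.55


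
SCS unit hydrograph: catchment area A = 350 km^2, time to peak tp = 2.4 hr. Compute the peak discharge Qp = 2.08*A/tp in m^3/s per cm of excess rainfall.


SCS formula: Qp = 2.08 * A / tp.
Qp = 2.08 * 350 / 2.4
   = 728.0 / 2.4
   = 303.33 m^3/s per cm.

303.33


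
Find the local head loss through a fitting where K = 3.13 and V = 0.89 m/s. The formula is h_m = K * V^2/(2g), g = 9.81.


Minor loss formula: h_m = K * V^2/(2g).
V^2 = 0.89^2 = 0.7921.
V^2/(2g) = 0.7921 / 19.62 = 0.0404 m.
h_m = 3.13 * 0.0404 = 0.1264 m.

0.1264


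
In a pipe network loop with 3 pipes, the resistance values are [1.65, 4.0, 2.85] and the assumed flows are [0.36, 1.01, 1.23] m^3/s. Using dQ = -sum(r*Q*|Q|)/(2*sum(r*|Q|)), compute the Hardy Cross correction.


Numerator terms (r*Q*|Q|): 1.65*0.36*|0.36| = 0.2138; 4.0*1.01*|1.01| = 4.0804; 2.85*1.23*|1.23| = 4.3118.
Sum of numerator = 8.606.
Denominator terms (r*|Q|): 1.65*|0.36| = 0.594; 4.0*|1.01| = 4.04; 2.85*|1.23| = 3.5055.
2 * sum of denominator = 2 * 8.1395 = 16.279.
dQ = -8.606 / 16.279 = -0.5287 m^3/s.

-0.5287


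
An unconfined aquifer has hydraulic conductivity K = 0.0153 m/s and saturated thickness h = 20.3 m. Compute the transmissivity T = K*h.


Transmissivity is defined as T = K * h.
T = 0.0153 * 20.3
  = 0.3106 m^2/s.

0.3106


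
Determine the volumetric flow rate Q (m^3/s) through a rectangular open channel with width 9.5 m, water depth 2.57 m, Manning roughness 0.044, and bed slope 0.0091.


For a rectangular channel, the cross-sectional area A = b * y = 9.5 * 2.57 = 24.41 m^2.
The wetted perimeter P = b + 2y = 9.5 + 2*2.57 = 14.64 m.
Hydraulic radius R = A/P = 24.41/14.64 = 1.6677 m.
Velocity V = (1/n)*R^(2/3)*S^(1/2) = (1/0.044)*1.6677^(2/3)*0.0091^(1/2) = 3.0489 m/s.
Discharge Q = A * V = 24.41 * 3.0489 = 74.439 m^3/s.

74.439


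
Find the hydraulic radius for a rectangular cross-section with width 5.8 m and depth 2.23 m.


For a rectangular section:
Flow area A = b * y = 5.8 * 2.23 = 12.93 m^2.
Wetted perimeter P = b + 2y = 5.8 + 2*2.23 = 10.26 m.
Hydraulic radius R = A/P = 12.93 / 10.26 = 1.2606 m.

1.2606


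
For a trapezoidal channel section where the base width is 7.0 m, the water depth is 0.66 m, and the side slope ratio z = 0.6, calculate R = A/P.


For a trapezoidal section with side slope z:
A = (b + z*y)*y = (7.0 + 0.6*0.66)*0.66 = 4.881 m^2.
P = b + 2*y*sqrt(1 + z^2) = 7.0 + 2*0.66*sqrt(1 + 0.6^2) = 8.539 m.
R = A/P = 4.881 / 8.539 = 0.5716 m.

0.5716


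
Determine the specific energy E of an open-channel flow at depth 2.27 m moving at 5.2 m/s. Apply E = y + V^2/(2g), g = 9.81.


Specific energy E = y + V^2/(2g).
Velocity head = V^2/(2g) = 5.2^2 / (2*9.81) = 27.04 / 19.62 = 1.3782 m.
E = 2.27 + 1.3782 = 3.6482 m.

3.6482


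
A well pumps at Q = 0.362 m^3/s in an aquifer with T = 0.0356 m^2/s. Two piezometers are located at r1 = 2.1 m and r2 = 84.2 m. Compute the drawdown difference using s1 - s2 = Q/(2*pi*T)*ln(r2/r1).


Thiem equation: s1 - s2 = Q/(2*pi*T) * ln(r2/r1).
ln(r2/r1) = ln(84.2/2.1) = 3.6913.
Q/(2*pi*T) = 0.362 / (2*pi*0.0356) = 0.362 / 0.2237 = 1.6184.
s1 - s2 = 1.6184 * 3.6913 = 5.9738 m.

5.9738


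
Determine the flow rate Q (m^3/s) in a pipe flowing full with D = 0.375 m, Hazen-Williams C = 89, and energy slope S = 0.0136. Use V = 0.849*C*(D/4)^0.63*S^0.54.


For a full circular pipe, R = D/4 = 0.375/4 = 0.0938 m.
V = 0.849 * 89 * 0.0938^0.63 * 0.0136^0.54
  = 0.849 * 89 * 0.225083 * 0.0982
  = 1.6701 m/s.
Pipe area A = pi*D^2/4 = pi*0.375^2/4 = 0.1104 m^2.
Q = A * V = 0.1104 * 1.6701 = 0.1845 m^3/s.

0.1845


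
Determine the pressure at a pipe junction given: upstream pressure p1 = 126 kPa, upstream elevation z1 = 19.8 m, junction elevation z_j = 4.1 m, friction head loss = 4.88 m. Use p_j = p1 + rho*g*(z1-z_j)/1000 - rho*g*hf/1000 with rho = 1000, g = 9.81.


Junction pressure: p_j = p1 + rho*g*(z1 - z_j)/1000 - rho*g*hf/1000.
Elevation term = 1000*9.81*(19.8 - 4.1)/1000 = 154.017 kPa.
Friction term = 1000*9.81*4.88/1000 = 47.873 kPa.
p_j = 126 + 154.017 - 47.873 = 232.14 kPa.

232.14


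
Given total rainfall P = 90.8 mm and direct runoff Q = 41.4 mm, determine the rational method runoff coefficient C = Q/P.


The runoff coefficient C = runoff depth / rainfall depth.
C = 41.4 / 90.8
  = 0.4559.

0.4559


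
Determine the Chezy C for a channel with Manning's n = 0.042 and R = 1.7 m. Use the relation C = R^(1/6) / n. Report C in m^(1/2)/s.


The Chezy coefficient relates to Manning's n through C = R^(1/6) / n.
R^(1/6) = 1.7^(1/6) = 1.092467.
C = 1.092467 / 0.042 = 26.01 m^(1/2)/s.

26.01


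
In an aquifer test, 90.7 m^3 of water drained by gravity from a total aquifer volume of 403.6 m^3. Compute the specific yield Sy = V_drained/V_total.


Specific yield Sy = Volume drained / Total volume.
Sy = 90.7 / 403.6
   = 0.2247.

0.2247


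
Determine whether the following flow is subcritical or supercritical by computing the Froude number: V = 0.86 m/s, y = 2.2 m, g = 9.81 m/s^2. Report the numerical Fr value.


The Froude number is defined as Fr = V / sqrt(g*y).
g*y = 9.81 * 2.2 = 21.582.
sqrt(g*y) = sqrt(21.582) = 4.6456.
Fr = 0.86 / 4.6456 = 0.1851.
Since Fr < 1, the flow is subcritical.

0.1851


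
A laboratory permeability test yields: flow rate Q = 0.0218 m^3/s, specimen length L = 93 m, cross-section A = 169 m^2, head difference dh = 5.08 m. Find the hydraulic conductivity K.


From K = Q*L / (A*dh):
Numerator: Q*L = 0.0218 * 93 = 2.0274.
Denominator: A*dh = 169 * 5.08 = 858.52.
K = 2.0274 / 858.52 = 0.002362 m/s.

0.002362


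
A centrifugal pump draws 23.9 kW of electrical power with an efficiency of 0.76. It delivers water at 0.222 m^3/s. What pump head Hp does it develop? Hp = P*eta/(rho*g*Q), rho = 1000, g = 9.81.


Pump head formula: Hp = P * eta / (rho * g * Q).
Numerator: P * eta = 23.9 * 1000 * 0.76 = 18164.0 W.
Denominator: rho * g * Q = 1000 * 9.81 * 0.222 = 2177.82.
Hp = 18164.0 / 2177.82 = 8.34 m.

8.34


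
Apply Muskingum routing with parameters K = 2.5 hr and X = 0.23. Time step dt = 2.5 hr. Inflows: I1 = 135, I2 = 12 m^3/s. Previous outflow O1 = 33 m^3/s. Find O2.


Muskingum coefficients:
denom = 2*K*(1-X) + dt = 2*2.5*(1-0.23) + 2.5 = 6.35.
C0 = (dt - 2*K*X)/denom = (2.5 - 2*2.5*0.23)/6.35 = 0.2126.
C1 = (dt + 2*K*X)/denom = (2.5 + 2*2.5*0.23)/6.35 = 0.5748.
C2 = (2*K*(1-X) - dt)/denom = 0.2126.
O2 = C0*I2 + C1*I1 + C2*O1
   = 0.2126*12 + 0.5748*135 + 0.2126*33
   = 87.17 m^3/s.

87.17


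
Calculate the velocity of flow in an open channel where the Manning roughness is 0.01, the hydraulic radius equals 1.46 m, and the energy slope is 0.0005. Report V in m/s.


Manning's equation gives V = (1/n) * R^(2/3) * S^(1/2).
First, compute R^(2/3) = 1.46^(2/3) = 1.287.
Next, S^(1/2) = 0.0005^(1/2) = 0.022361.
Then 1/n = 1/0.01 = 100.0.
V = 100.0 * 1.287 * 0.022361 = 2.8778 m/s.

2.8778


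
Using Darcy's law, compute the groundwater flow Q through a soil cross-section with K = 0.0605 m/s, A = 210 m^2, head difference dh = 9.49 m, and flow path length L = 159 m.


Darcy's law: Q = K * A * i, where i = dh/L.
Hydraulic gradient i = 9.49 / 159 = 0.059686.
Q = 0.0605 * 210 * 0.059686
  = 0.7583 m^3/s.

0.7583


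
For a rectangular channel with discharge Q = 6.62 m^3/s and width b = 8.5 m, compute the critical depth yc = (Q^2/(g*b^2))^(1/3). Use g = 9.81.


Using yc = (Q^2 / (g * b^2))^(1/3):
Q^2 = 6.62^2 = 43.82.
g * b^2 = 9.81 * 8.5^2 = 9.81 * 72.25 = 708.77.
Q^2 / (g*b^2) = 43.82 / 708.77 = 0.0618.
yc = 0.0618^(1/3) = 0.3954 m.

0.3954


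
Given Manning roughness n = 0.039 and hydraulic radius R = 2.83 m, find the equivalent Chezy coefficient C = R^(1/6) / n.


The Chezy coefficient relates to Manning's n through C = R^(1/6) / n.
R^(1/6) = 2.83^(1/6) = 1.189317.
C = 1.189317 / 0.039 = 30.5 m^(1/2)/s.

30.5


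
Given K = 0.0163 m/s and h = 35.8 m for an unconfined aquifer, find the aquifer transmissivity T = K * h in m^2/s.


Transmissivity is defined as T = K * h.
T = 0.0163 * 35.8
  = 0.5835 m^2/s.

0.5835


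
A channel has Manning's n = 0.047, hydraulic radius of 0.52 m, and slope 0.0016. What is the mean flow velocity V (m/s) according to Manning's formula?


Manning's equation gives V = (1/n) * R^(2/3) * S^(1/2).
First, compute R^(2/3) = 0.52^(2/3) = 0.6466.
Next, S^(1/2) = 0.0016^(1/2) = 0.04.
Then 1/n = 1/0.047 = 21.28.
V = 21.28 * 0.6466 * 0.04 = 0.5503 m/s.

0.5503


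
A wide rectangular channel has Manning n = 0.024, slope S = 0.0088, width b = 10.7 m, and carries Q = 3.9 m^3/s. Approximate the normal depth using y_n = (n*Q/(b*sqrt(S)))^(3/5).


We use the wide-channel approximation y_n = (n*Q/(b*sqrt(S)))^(3/5).
sqrt(S) = sqrt(0.0088) = 0.093808.
Numerator: n*Q = 0.024 * 3.9 = 0.0936.
Denominator: b*sqrt(S) = 10.7 * 0.093808 = 1.003746.
arg = 0.0933.
y_n = 0.0933^(3/5) = 0.2409 m.

0.2409


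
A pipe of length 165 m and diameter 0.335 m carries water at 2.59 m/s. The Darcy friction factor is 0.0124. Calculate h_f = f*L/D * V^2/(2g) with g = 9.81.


Darcy-Weisbach equation: h_f = f * (L/D) * V^2/(2g).
f * L/D = 0.0124 * 165/0.335 = 6.1075.
V^2/(2g) = 2.59^2 / (2*9.81) = 6.7081 / 19.62 = 0.3419 m.
h_f = 6.1075 * 0.3419 = 2.088 m.

2.088


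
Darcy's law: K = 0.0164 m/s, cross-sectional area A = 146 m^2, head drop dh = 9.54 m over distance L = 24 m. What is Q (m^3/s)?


Darcy's law: Q = K * A * i, where i = dh/L.
Hydraulic gradient i = 9.54 / 24 = 0.3975.
Q = 0.0164 * 146 * 0.3975
  = 0.9518 m^3/s.

0.9518


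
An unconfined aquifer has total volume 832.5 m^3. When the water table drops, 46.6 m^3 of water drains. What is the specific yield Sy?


Specific yield Sy = Volume drained / Total volume.
Sy = 46.6 / 832.5
   = 0.056.

0.056


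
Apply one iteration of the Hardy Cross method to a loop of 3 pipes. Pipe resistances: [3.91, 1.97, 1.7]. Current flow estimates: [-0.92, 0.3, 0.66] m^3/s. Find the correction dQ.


Numerator terms (r*Q*|Q|): 3.91*-0.92*|-0.92| = -3.3094; 1.97*0.3*|0.3| = 0.1773; 1.7*0.66*|0.66| = 0.7405.
Sum of numerator = -2.3916.
Denominator terms (r*|Q|): 3.91*|-0.92| = 3.5972; 1.97*|0.3| = 0.591; 1.7*|0.66| = 1.122.
2 * sum of denominator = 2 * 5.3102 = 10.6204.
dQ = --2.3916 / 10.6204 = 0.2252 m^3/s.

0.2252


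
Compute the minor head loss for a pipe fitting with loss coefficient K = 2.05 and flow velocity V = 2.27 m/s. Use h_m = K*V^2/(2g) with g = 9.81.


Minor loss formula: h_m = K * V^2/(2g).
V^2 = 2.27^2 = 5.1529.
V^2/(2g) = 5.1529 / 19.62 = 0.2626 m.
h_m = 2.05 * 0.2626 = 0.5384 m.

0.5384


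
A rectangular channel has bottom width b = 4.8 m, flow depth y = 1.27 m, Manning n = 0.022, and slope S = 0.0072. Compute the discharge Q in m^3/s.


For a rectangular channel, the cross-sectional area A = b * y = 4.8 * 1.27 = 6.1 m^2.
The wetted perimeter P = b + 2y = 4.8 + 2*1.27 = 7.34 m.
Hydraulic radius R = A/P = 6.1/7.34 = 0.8305 m.
Velocity V = (1/n)*R^(2/3)*S^(1/2) = (1/0.022)*0.8305^(2/3)*0.0072^(1/2) = 3.4078 m/s.
Discharge Q = A * V = 6.1 * 3.4078 = 20.774 m^3/s.

20.774


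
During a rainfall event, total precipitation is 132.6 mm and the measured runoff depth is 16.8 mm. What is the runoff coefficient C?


The runoff coefficient C = runoff depth / rainfall depth.
C = 16.8 / 132.6
  = 0.1267.

0.1267


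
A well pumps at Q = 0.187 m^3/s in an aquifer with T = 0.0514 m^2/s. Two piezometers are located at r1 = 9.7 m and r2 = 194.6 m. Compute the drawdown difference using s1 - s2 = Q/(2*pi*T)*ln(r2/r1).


Thiem equation: s1 - s2 = Q/(2*pi*T) * ln(r2/r1).
ln(r2/r1) = ln(194.6/9.7) = 2.9988.
Q/(2*pi*T) = 0.187 / (2*pi*0.0514) = 0.187 / 0.323 = 0.579.
s1 - s2 = 0.579 * 2.9988 = 1.7364 m.

1.7364


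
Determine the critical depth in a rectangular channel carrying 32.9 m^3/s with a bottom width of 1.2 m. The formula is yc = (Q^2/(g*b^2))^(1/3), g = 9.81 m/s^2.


Using yc = (Q^2 / (g * b^2))^(1/3):
Q^2 = 32.9^2 = 1082.41.
g * b^2 = 9.81 * 1.2^2 = 9.81 * 1.44 = 14.13.
Q^2 / (g*b^2) = 1082.41 / 14.13 = 76.6037.
yc = 76.6037^(1/3) = 4.2474 m.

4.2474


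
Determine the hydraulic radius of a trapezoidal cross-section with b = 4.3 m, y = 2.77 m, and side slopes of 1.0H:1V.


For a trapezoidal section with side slope z:
A = (b + z*y)*y = (4.3 + 1.0*2.77)*2.77 = 19.584 m^2.
P = b + 2*y*sqrt(1 + z^2) = 4.3 + 2*2.77*sqrt(1 + 1.0^2) = 12.135 m.
R = A/P = 19.584 / 12.135 = 1.6139 m.

1.6139


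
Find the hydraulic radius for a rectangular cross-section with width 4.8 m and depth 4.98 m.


For a rectangular section:
Flow area A = b * y = 4.8 * 4.98 = 23.9 m^2.
Wetted perimeter P = b + 2y = 4.8 + 2*4.98 = 14.76 m.
Hydraulic radius R = A/P = 23.9 / 14.76 = 1.6195 m.

1.6195


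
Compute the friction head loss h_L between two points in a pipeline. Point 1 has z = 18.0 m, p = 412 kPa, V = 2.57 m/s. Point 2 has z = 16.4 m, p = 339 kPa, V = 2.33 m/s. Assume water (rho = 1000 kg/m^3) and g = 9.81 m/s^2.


Total head at each section: H = z + p/(rho*g) + V^2/(2g).
H1 = 18.0 + 412*1000/(1000*9.81) + 2.57^2/(2*9.81)
   = 18.0 + 41.998 + 0.3366
   = 60.335 m.
H2 = 16.4 + 339*1000/(1000*9.81) + 2.33^2/(2*9.81)
   = 16.4 + 34.557 + 0.2767
   = 51.233 m.
h_L = H1 - H2 = 60.335 - 51.233 = 9.101 m.

9.101


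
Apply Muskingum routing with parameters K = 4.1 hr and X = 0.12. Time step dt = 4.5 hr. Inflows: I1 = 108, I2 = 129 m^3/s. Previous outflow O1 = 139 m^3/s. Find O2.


Muskingum coefficients:
denom = 2*K*(1-X) + dt = 2*4.1*(1-0.12) + 4.5 = 11.716.
C0 = (dt - 2*K*X)/denom = (4.5 - 2*4.1*0.12)/11.716 = 0.3001.
C1 = (dt + 2*K*X)/denom = (4.5 + 2*4.1*0.12)/11.716 = 0.4681.
C2 = (2*K*(1-X) - dt)/denom = 0.2318.
O2 = C0*I2 + C1*I1 + C2*O1
   = 0.3001*129 + 0.4681*108 + 0.2318*139
   = 121.49 m^3/s.

121.49


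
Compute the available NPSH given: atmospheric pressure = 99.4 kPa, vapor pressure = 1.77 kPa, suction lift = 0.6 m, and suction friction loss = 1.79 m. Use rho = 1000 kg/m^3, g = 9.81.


NPSHa = p_atm/(rho*g) - z_s - hf_s - p_vap/(rho*g).
p_atm/(rho*g) = 99.4*1000 / (1000*9.81) = 10.133 m.
p_vap/(rho*g) = 1.77*1000 / (1000*9.81) = 0.18 m.
NPSHa = 10.133 - 0.6 - 1.79 - 0.18
      = 7.56 m.

7.56


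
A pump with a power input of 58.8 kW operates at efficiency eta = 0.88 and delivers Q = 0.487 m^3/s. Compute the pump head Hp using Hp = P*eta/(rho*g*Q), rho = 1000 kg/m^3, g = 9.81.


Pump head formula: Hp = P * eta / (rho * g * Q).
Numerator: P * eta = 58.8 * 1000 * 0.88 = 51744.0 W.
Denominator: rho * g * Q = 1000 * 9.81 * 0.487 = 4777.47.
Hp = 51744.0 / 4777.47 = 10.83 m.

10.83


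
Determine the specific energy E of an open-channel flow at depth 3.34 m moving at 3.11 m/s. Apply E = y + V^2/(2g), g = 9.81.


Specific energy E = y + V^2/(2g).
Velocity head = V^2/(2g) = 3.11^2 / (2*9.81) = 9.6721 / 19.62 = 0.493 m.
E = 3.34 + 0.493 = 3.833 m.

3.833


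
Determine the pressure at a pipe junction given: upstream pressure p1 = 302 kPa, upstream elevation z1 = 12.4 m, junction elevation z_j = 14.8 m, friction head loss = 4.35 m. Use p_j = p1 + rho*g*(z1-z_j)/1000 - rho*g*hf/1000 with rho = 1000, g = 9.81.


Junction pressure: p_j = p1 + rho*g*(z1 - z_j)/1000 - rho*g*hf/1000.
Elevation term = 1000*9.81*(12.4 - 14.8)/1000 = -23.544 kPa.
Friction term = 1000*9.81*4.35/1000 = 42.673 kPa.
p_j = 302 + -23.544 - 42.673 = 235.78 kPa.

235.78


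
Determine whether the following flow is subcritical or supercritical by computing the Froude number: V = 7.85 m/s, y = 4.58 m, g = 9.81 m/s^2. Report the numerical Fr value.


The Froude number is defined as Fr = V / sqrt(g*y).
g*y = 9.81 * 4.58 = 44.9298.
sqrt(g*y) = sqrt(44.9298) = 6.703.
Fr = 7.85 / 6.703 = 1.1711.
Since Fr > 1, the flow is supercritical.

1.1711


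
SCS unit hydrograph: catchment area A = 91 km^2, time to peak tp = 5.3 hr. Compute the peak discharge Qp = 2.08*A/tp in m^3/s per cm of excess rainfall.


SCS formula: Qp = 2.08 * A / tp.
Qp = 2.08 * 91 / 5.3
   = 189.28 / 5.3
   = 35.71 m^3/s per cm.

35.71


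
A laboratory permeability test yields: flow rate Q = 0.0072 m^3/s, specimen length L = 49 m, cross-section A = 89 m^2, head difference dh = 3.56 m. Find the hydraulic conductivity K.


From K = Q*L / (A*dh):
Numerator: Q*L = 0.0072 * 49 = 0.3528.
Denominator: A*dh = 89 * 3.56 = 316.84.
K = 0.3528 / 316.84 = 0.001113 m/s.

0.001113


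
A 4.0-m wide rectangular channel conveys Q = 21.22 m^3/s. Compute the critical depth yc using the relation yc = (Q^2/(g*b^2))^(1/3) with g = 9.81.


Using yc = (Q^2 / (g * b^2))^(1/3):
Q^2 = 21.22^2 = 450.29.
g * b^2 = 9.81 * 4.0^2 = 9.81 * 16.0 = 156.96.
Q^2 / (g*b^2) = 450.29 / 156.96 = 2.8688.
yc = 2.8688^(1/3) = 1.4209 m.

1.4209


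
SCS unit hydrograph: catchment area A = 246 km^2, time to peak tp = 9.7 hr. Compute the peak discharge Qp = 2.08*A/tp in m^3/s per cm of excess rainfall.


SCS formula: Qp = 2.08 * A / tp.
Qp = 2.08 * 246 / 9.7
   = 511.68 / 9.7
   = 52.75 m^3/s per cm.

52.75


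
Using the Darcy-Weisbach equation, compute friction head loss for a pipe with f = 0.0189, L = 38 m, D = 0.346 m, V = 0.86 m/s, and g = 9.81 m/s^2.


Darcy-Weisbach equation: h_f = f * (L/D) * V^2/(2g).
f * L/D = 0.0189 * 38/0.346 = 2.0757.
V^2/(2g) = 0.86^2 / (2*9.81) = 0.7396 / 19.62 = 0.0377 m.
h_f = 2.0757 * 0.0377 = 0.078 m.

0.078


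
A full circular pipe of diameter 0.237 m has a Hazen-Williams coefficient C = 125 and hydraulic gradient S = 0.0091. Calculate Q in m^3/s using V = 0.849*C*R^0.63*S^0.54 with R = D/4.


For a full circular pipe, R = D/4 = 0.237/4 = 0.0592 m.
V = 0.849 * 125 * 0.0592^0.63 * 0.0091^0.54
  = 0.849 * 125 * 0.168575 * 0.079046
  = 1.4141 m/s.
Pipe area A = pi*D^2/4 = pi*0.237^2/4 = 0.0441 m^2.
Q = A * V = 0.0441 * 1.4141 = 0.0624 m^3/s.

0.0624


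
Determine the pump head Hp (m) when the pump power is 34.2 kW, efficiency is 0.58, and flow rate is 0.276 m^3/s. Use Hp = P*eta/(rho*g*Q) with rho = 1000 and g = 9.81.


Pump head formula: Hp = P * eta / (rho * g * Q).
Numerator: P * eta = 34.2 * 1000 * 0.58 = 19836.0 W.
Denominator: rho * g * Q = 1000 * 9.81 * 0.276 = 2707.56.
Hp = 19836.0 / 2707.56 = 7.33 m.

7.33


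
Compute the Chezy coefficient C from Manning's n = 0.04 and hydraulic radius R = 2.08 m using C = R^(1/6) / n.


The Chezy coefficient relates to Manning's n through C = R^(1/6) / n.
R^(1/6) = 2.08^(1/6) = 1.129823.
C = 1.129823 / 0.04 = 28.25 m^(1/2)/s.

28.25


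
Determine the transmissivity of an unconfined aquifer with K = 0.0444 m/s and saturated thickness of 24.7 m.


Transmissivity is defined as T = K * h.
T = 0.0444 * 24.7
  = 1.0967 m^2/s.

1.0967


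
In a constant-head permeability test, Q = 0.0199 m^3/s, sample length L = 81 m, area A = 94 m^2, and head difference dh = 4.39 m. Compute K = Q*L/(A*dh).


From K = Q*L / (A*dh):
Numerator: Q*L = 0.0199 * 81 = 1.6119.
Denominator: A*dh = 94 * 4.39 = 412.66.
K = 1.6119 / 412.66 = 0.003906 m/s.

0.003906


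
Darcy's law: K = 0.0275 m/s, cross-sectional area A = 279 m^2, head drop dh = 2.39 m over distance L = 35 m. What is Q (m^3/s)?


Darcy's law: Q = K * A * i, where i = dh/L.
Hydraulic gradient i = 2.39 / 35 = 0.068286.
Q = 0.0275 * 279 * 0.068286
  = 0.5239 m^3/s.

0.5239


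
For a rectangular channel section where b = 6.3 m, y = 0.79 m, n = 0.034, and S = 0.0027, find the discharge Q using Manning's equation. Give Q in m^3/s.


For a rectangular channel, the cross-sectional area A = b * y = 6.3 * 0.79 = 4.98 m^2.
The wetted perimeter P = b + 2y = 6.3 + 2*0.79 = 7.88 m.
Hydraulic radius R = A/P = 4.98/7.88 = 0.6316 m.
Velocity V = (1/n)*R^(2/3)*S^(1/2) = (1/0.034)*0.6316^(2/3)*0.0027^(1/2) = 1.125 m/s.
Discharge Q = A * V = 4.98 * 1.125 = 5.599 m^3/s.

5.599


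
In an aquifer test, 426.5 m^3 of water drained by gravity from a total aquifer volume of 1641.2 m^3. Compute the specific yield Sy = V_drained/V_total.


Specific yield Sy = Volume drained / Total volume.
Sy = 426.5 / 1641.2
   = 0.2599.

0.2599


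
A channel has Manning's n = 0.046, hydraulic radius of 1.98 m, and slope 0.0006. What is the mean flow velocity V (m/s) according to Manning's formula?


Manning's equation gives V = (1/n) * R^(2/3) * S^(1/2).
First, compute R^(2/3) = 1.98^(2/3) = 1.5768.
Next, S^(1/2) = 0.0006^(1/2) = 0.024495.
Then 1/n = 1/0.046 = 21.74.
V = 21.74 * 1.5768 * 0.024495 = 0.8396 m/s.

0.8396


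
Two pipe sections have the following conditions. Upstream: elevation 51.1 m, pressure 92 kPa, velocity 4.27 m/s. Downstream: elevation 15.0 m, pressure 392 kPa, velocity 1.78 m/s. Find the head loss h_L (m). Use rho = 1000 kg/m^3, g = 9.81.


Total head at each section: H = z + p/(rho*g) + V^2/(2g).
H1 = 51.1 + 92*1000/(1000*9.81) + 4.27^2/(2*9.81)
   = 51.1 + 9.378 + 0.9293
   = 61.407 m.
H2 = 15.0 + 392*1000/(1000*9.81) + 1.78^2/(2*9.81)
   = 15.0 + 39.959 + 0.1615
   = 55.121 m.
h_L = H1 - H2 = 61.407 - 55.121 = 6.287 m.

6.287


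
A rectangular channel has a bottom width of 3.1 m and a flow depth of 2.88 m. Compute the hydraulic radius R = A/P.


For a rectangular section:
Flow area A = b * y = 3.1 * 2.88 = 8.93 m^2.
Wetted perimeter P = b + 2y = 3.1 + 2*2.88 = 8.86 m.
Hydraulic radius R = A/P = 8.93 / 8.86 = 1.0077 m.

1.0077


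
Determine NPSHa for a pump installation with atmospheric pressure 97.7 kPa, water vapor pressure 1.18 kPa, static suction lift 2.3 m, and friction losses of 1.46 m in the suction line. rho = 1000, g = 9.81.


NPSHa = p_atm/(rho*g) - z_s - hf_s - p_vap/(rho*g).
p_atm/(rho*g) = 97.7*1000 / (1000*9.81) = 9.959 m.
p_vap/(rho*g) = 1.18*1000 / (1000*9.81) = 0.12 m.
NPSHa = 9.959 - 2.3 - 1.46 - 0.12
      = 6.08 m.

6.08


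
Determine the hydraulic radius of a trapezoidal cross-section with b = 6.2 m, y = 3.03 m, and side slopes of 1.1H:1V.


For a trapezoidal section with side slope z:
A = (b + z*y)*y = (6.2 + 1.1*3.03)*3.03 = 28.885 m^2.
P = b + 2*y*sqrt(1 + z^2) = 6.2 + 2*3.03*sqrt(1 + 1.1^2) = 15.209 m.
R = A/P = 28.885 / 15.209 = 1.8992 m.

1.8992


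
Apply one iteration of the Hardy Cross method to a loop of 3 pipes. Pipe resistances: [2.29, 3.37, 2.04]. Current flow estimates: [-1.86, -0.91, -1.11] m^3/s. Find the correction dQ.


Numerator terms (r*Q*|Q|): 2.29*-1.86*|-1.86| = -7.9225; 3.37*-0.91*|-0.91| = -2.7907; 2.04*-1.11*|-1.11| = -2.5135.
Sum of numerator = -13.2267.
Denominator terms (r*|Q|): 2.29*|-1.86| = 4.2594; 3.37*|-0.91| = 3.0667; 2.04*|-1.11| = 2.2644.
2 * sum of denominator = 2 * 9.5905 = 19.181.
dQ = --13.2267 / 19.181 = 0.6896 m^3/s.

0.6896


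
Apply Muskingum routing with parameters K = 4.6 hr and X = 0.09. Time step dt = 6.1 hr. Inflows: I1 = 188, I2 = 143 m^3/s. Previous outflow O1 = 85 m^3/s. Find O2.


Muskingum coefficients:
denom = 2*K*(1-X) + dt = 2*4.6*(1-0.09) + 6.1 = 14.472.
C0 = (dt - 2*K*X)/denom = (6.1 - 2*4.6*0.09)/14.472 = 0.3643.
C1 = (dt + 2*K*X)/denom = (6.1 + 2*4.6*0.09)/14.472 = 0.4787.
C2 = (2*K*(1-X) - dt)/denom = 0.157.
O2 = C0*I2 + C1*I1 + C2*O1
   = 0.3643*143 + 0.4787*188 + 0.157*85
   = 155.44 m^3/s.

155.44


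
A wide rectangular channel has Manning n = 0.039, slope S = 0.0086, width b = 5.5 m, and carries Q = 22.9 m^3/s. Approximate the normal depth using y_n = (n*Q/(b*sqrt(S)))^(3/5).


We use the wide-channel approximation y_n = (n*Q/(b*sqrt(S)))^(3/5).
sqrt(S) = sqrt(0.0086) = 0.092736.
Numerator: n*Q = 0.039 * 22.9 = 0.8931.
Denominator: b*sqrt(S) = 5.5 * 0.092736 = 0.510048.
arg = 1.751.
y_n = 1.751^(3/5) = 1.3995 m.

1.3995


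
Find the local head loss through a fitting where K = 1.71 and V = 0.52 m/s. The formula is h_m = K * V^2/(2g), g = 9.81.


Minor loss formula: h_m = K * V^2/(2g).
V^2 = 0.52^2 = 0.2704.
V^2/(2g) = 0.2704 / 19.62 = 0.0138 m.
h_m = 1.71 * 0.0138 = 0.0236 m.

0.0236


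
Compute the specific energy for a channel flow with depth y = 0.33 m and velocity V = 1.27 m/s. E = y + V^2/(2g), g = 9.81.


Specific energy E = y + V^2/(2g).
Velocity head = V^2/(2g) = 1.27^2 / (2*9.81) = 1.6129 / 19.62 = 0.0822 m.
E = 0.33 + 0.0822 = 0.4122 m.

0.4122


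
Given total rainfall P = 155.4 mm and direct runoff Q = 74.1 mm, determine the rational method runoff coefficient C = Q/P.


The runoff coefficient C = runoff depth / rainfall depth.
C = 74.1 / 155.4
  = 0.4768.

0.4768


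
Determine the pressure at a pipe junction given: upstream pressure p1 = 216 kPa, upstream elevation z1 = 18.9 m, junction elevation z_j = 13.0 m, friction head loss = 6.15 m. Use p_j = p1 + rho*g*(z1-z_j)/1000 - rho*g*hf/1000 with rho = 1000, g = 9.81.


Junction pressure: p_j = p1 + rho*g*(z1 - z_j)/1000 - rho*g*hf/1000.
Elevation term = 1000*9.81*(18.9 - 13.0)/1000 = 57.879 kPa.
Friction term = 1000*9.81*6.15/1000 = 60.331 kPa.
p_j = 216 + 57.879 - 60.331 = 213.55 kPa.

213.55


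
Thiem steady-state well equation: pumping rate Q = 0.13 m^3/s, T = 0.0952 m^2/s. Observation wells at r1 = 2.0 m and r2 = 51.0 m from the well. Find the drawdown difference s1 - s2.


Thiem equation: s1 - s2 = Q/(2*pi*T) * ln(r2/r1).
ln(r2/r1) = ln(51.0/2.0) = 3.2387.
Q/(2*pi*T) = 0.13 / (2*pi*0.0952) = 0.13 / 0.5982 = 0.2173.
s1 - s2 = 0.2173 * 3.2387 = 0.7039 m.

0.7039


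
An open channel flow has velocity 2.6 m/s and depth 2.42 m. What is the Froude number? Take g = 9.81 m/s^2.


The Froude number is defined as Fr = V / sqrt(g*y).
g*y = 9.81 * 2.42 = 23.7402.
sqrt(g*y) = sqrt(23.7402) = 4.8724.
Fr = 2.6 / 4.8724 = 0.5336.

0.5336


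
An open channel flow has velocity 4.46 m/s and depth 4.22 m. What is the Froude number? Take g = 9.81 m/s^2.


The Froude number is defined as Fr = V / sqrt(g*y).
g*y = 9.81 * 4.22 = 41.3982.
sqrt(g*y) = sqrt(41.3982) = 6.4341.
Fr = 4.46 / 6.4341 = 0.6932.

0.6932


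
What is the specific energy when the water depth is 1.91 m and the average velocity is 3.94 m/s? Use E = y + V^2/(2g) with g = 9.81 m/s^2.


Specific energy E = y + V^2/(2g).
Velocity head = V^2/(2g) = 3.94^2 / (2*9.81) = 15.5236 / 19.62 = 0.7912 m.
E = 1.91 + 0.7912 = 2.7012 m.

2.7012


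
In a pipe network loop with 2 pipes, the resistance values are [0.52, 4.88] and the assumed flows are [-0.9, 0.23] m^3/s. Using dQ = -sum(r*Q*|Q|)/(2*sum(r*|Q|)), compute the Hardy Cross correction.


Numerator terms (r*Q*|Q|): 0.52*-0.9*|-0.9| = -0.4212; 4.88*0.23*|0.23| = 0.2582.
Sum of numerator = -0.163.
Denominator terms (r*|Q|): 0.52*|-0.9| = 0.468; 4.88*|0.23| = 1.1224.
2 * sum of denominator = 2 * 1.5904 = 3.1808.
dQ = --0.163 / 3.1808 = 0.0513 m^3/s.

0.0513


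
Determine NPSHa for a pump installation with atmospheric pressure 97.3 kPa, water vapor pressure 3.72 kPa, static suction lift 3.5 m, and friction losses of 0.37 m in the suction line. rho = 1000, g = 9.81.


NPSHa = p_atm/(rho*g) - z_s - hf_s - p_vap/(rho*g).
p_atm/(rho*g) = 97.3*1000 / (1000*9.81) = 9.918 m.
p_vap/(rho*g) = 3.72*1000 / (1000*9.81) = 0.379 m.
NPSHa = 9.918 - 3.5 - 0.37 - 0.379
      = 5.67 m.

5.67


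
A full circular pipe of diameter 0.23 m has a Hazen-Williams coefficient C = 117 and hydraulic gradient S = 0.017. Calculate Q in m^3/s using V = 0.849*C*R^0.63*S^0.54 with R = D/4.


For a full circular pipe, R = D/4 = 0.23/4 = 0.0575 m.
V = 0.849 * 117 * 0.0575^0.63 * 0.017^0.54
  = 0.849 * 117 * 0.165421 * 0.110775
  = 1.8202 m/s.
Pipe area A = pi*D^2/4 = pi*0.23^2/4 = 0.0415 m^2.
Q = A * V = 0.0415 * 1.8202 = 0.0756 m^3/s.

0.0756


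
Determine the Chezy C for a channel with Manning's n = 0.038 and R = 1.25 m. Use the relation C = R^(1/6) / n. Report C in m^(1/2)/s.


The Chezy coefficient relates to Manning's n through C = R^(1/6) / n.
R^(1/6) = 1.25^(1/6) = 1.037891.
C = 1.037891 / 0.038 = 27.31 m^(1/2)/s.

27.31


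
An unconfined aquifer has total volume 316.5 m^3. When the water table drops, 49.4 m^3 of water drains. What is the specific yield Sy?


Specific yield Sy = Volume drained / Total volume.
Sy = 49.4 / 316.5
   = 0.1561.

0.1561


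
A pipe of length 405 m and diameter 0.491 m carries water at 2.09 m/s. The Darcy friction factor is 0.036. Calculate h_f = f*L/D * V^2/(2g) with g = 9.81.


Darcy-Weisbach equation: h_f = f * (L/D) * V^2/(2g).
f * L/D = 0.036 * 405/0.491 = 29.6945.
V^2/(2g) = 2.09^2 / (2*9.81) = 4.3681 / 19.62 = 0.2226 m.
h_f = 29.6945 * 0.2226 = 6.611 m.

6.611


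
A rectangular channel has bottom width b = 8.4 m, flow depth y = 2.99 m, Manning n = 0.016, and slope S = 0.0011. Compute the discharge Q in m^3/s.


For a rectangular channel, the cross-sectional area A = b * y = 8.4 * 2.99 = 25.12 m^2.
The wetted perimeter P = b + 2y = 8.4 + 2*2.99 = 14.38 m.
Hydraulic radius R = A/P = 25.12/14.38 = 1.7466 m.
Velocity V = (1/n)*R^(2/3)*S^(1/2) = (1/0.016)*1.7466^(2/3)*0.0011^(1/2) = 3.0063 m/s.
Discharge Q = A * V = 25.12 * 3.0063 = 75.507 m^3/s.

75.507


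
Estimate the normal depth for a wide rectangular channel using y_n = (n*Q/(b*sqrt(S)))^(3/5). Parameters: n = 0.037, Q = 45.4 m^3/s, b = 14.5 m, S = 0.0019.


We use the wide-channel approximation y_n = (n*Q/(b*sqrt(S)))^(3/5).
sqrt(S) = sqrt(0.0019) = 0.043589.
Numerator: n*Q = 0.037 * 45.4 = 1.6798.
Denominator: b*sqrt(S) = 14.5 * 0.043589 = 0.632041.
arg = 2.6577.
y_n = 2.6577^(3/5) = 1.7977 m.

1.7977


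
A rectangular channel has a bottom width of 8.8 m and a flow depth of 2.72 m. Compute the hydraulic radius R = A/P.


For a rectangular section:
Flow area A = b * y = 8.8 * 2.72 = 23.94 m^2.
Wetted perimeter P = b + 2y = 8.8 + 2*2.72 = 14.24 m.
Hydraulic radius R = A/P = 23.94 / 14.24 = 1.6809 m.

1.6809


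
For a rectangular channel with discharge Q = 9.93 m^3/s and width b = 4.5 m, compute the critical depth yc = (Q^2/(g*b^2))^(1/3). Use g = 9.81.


Using yc = (Q^2 / (g * b^2))^(1/3):
Q^2 = 9.93^2 = 98.6.
g * b^2 = 9.81 * 4.5^2 = 9.81 * 20.25 = 198.65.
Q^2 / (g*b^2) = 98.6 / 198.65 = 0.4964.
yc = 0.4964^(1/3) = 0.7918 m.

0.7918


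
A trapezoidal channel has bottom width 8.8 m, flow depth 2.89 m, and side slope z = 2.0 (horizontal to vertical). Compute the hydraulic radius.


For a trapezoidal section with side slope z:
A = (b + z*y)*y = (8.8 + 2.0*2.89)*2.89 = 42.136 m^2.
P = b + 2*y*sqrt(1 + z^2) = 8.8 + 2*2.89*sqrt(1 + 2.0^2) = 21.724 m.
R = A/P = 42.136 / 21.724 = 1.9396 m.

1.9396


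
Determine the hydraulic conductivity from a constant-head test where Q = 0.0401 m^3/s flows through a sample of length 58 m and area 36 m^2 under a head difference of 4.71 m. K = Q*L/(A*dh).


From K = Q*L / (A*dh):
Numerator: Q*L = 0.0401 * 58 = 2.3258.
Denominator: A*dh = 36 * 4.71 = 169.56.
K = 2.3258 / 169.56 = 0.013717 m/s.

0.013717


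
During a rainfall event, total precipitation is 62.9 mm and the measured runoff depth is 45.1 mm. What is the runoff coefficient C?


The runoff coefficient C = runoff depth / rainfall depth.
C = 45.1 / 62.9
  = 0.717.

0.717


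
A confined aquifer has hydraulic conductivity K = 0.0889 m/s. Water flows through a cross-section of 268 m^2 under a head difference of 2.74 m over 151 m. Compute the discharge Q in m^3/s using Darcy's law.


Darcy's law: Q = K * A * i, where i = dh/L.
Hydraulic gradient i = 2.74 / 151 = 0.018146.
Q = 0.0889 * 268 * 0.018146
  = 0.4323 m^3/s.

0.4323


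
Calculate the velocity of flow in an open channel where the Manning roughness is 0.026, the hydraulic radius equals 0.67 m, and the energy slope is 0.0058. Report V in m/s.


Manning's equation gives V = (1/n) * R^(2/3) * S^(1/2).
First, compute R^(2/3) = 0.67^(2/3) = 0.7657.
Next, S^(1/2) = 0.0058^(1/2) = 0.076158.
Then 1/n = 1/0.026 = 38.46.
V = 38.46 * 0.7657 * 0.076158 = 2.2428 m/s.

2.2428


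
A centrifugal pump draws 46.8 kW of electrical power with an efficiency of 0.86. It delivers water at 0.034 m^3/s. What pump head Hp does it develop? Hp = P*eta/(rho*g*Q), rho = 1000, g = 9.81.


Pump head formula: Hp = P * eta / (rho * g * Q).
Numerator: P * eta = 46.8 * 1000 * 0.86 = 40248.0 W.
Denominator: rho * g * Q = 1000 * 9.81 * 0.034 = 333.54.
Hp = 40248.0 / 333.54 = 120.67 m.

120.67


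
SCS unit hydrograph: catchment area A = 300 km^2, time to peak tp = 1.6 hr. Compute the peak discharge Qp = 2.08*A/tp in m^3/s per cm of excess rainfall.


SCS formula: Qp = 2.08 * A / tp.
Qp = 2.08 * 300 / 1.6
   = 624.0 / 1.6
   = 390.0 m^3/s per cm.

390.0


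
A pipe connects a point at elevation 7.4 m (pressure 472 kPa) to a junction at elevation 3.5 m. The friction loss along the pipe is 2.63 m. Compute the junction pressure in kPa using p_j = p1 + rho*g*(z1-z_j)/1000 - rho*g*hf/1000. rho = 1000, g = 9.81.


Junction pressure: p_j = p1 + rho*g*(z1 - z_j)/1000 - rho*g*hf/1000.
Elevation term = 1000*9.81*(7.4 - 3.5)/1000 = 38.259 kPa.
Friction term = 1000*9.81*2.63/1000 = 25.8 kPa.
p_j = 472 + 38.259 - 25.8 = 484.46 kPa.

484.46


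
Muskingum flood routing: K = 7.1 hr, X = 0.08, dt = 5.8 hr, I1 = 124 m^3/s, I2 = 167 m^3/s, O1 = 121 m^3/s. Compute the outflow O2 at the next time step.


Muskingum coefficients:
denom = 2*K*(1-X) + dt = 2*7.1*(1-0.08) + 5.8 = 18.864.
C0 = (dt - 2*K*X)/denom = (5.8 - 2*7.1*0.08)/18.864 = 0.2472.
C1 = (dt + 2*K*X)/denom = (5.8 + 2*7.1*0.08)/18.864 = 0.3677.
C2 = (2*K*(1-X) - dt)/denom = 0.3851.
O2 = C0*I2 + C1*I1 + C2*O1
   = 0.2472*167 + 0.3677*124 + 0.3851*121
   = 133.48 m^3/s.

133.48


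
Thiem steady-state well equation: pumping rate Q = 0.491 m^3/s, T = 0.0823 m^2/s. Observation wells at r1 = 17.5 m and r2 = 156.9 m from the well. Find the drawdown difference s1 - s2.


Thiem equation: s1 - s2 = Q/(2*pi*T) * ln(r2/r1).
ln(r2/r1) = ln(156.9/17.5) = 2.1934.
Q/(2*pi*T) = 0.491 / (2*pi*0.0823) = 0.491 / 0.5171 = 0.9495.
s1 - s2 = 0.9495 * 2.1934 = 2.0827 m.

2.0827


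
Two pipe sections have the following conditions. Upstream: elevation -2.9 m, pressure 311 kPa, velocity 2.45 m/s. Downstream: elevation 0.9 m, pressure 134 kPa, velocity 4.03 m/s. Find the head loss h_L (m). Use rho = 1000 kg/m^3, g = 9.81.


Total head at each section: H = z + p/(rho*g) + V^2/(2g).
H1 = -2.9 + 311*1000/(1000*9.81) + 2.45^2/(2*9.81)
   = -2.9 + 31.702 + 0.3059
   = 29.108 m.
H2 = 0.9 + 134*1000/(1000*9.81) + 4.03^2/(2*9.81)
   = 0.9 + 13.66 + 0.8278
   = 15.387 m.
h_L = H1 - H2 = 29.108 - 15.387 = 13.721 m.

13.721


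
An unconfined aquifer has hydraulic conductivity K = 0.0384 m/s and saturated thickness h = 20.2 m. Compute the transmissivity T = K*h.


Transmissivity is defined as T = K * h.
T = 0.0384 * 20.2
  = 0.7757 m^2/s.

0.7757


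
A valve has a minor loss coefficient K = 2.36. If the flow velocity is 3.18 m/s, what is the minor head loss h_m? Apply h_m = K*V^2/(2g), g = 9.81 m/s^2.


Minor loss formula: h_m = K * V^2/(2g).
V^2 = 3.18^2 = 10.1124.
V^2/(2g) = 10.1124 / 19.62 = 0.5154 m.
h_m = 2.36 * 0.5154 = 1.2164 m.

1.2164


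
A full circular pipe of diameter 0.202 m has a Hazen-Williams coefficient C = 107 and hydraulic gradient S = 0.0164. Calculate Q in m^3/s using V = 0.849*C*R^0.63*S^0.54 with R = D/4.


For a full circular pipe, R = D/4 = 0.202/4 = 0.0505 m.
V = 0.849 * 107 * 0.0505^0.63 * 0.0164^0.54
  = 0.849 * 107 * 0.152431 * 0.108646
  = 1.5045 m/s.
Pipe area A = pi*D^2/4 = pi*0.202^2/4 = 0.032 m^2.
Q = A * V = 0.032 * 1.5045 = 0.0482 m^3/s.

0.0482
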